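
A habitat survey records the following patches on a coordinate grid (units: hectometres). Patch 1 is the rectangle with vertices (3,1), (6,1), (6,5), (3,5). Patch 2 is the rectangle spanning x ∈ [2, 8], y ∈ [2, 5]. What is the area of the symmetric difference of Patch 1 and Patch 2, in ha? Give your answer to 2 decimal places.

12.00

|Patch 1∩Patch 2|: x∈[3,6], y∈[2,5] → 3·3 = 9.
|Patch 1 △ Patch 2| = |Patch 1| + |Patch 2| − 2·|Patch 1∩Patch 2| = 12 + 18 − 18 = 12.00.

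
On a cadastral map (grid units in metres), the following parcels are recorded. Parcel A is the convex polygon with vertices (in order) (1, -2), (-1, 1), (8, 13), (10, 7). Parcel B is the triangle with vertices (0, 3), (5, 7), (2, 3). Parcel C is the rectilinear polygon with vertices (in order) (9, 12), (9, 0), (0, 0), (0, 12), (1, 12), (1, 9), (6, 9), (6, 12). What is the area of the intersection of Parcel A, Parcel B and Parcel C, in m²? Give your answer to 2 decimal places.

3.75

The intersection is the polygon with vertices (5,7), (2,3), (0.5,3), (1.25,4).
By the shoelace formula its area is 3.75.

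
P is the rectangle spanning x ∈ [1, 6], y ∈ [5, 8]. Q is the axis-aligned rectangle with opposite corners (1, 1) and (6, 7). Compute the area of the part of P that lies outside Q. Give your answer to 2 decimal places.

|P∩Q|: x∈[1,6], y∈[5,7] → 5·2 = 10.
|P| = 15.
|P ∖ Q| = |P| − |P∩Q| = 15 − 10 = 5.00.

5.00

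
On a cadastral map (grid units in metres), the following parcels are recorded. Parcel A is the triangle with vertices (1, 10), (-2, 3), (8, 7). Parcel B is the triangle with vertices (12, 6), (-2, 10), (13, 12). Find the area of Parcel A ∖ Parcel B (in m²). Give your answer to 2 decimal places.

|Parcel A| = 29, |Parcel A∩Parcel B| = 2.7117.
|Parcel A ∖ Parcel B| = |Parcel A| − |Parcel A∩Parcel B| = 29 − 2.7117 = 26.29.

26.29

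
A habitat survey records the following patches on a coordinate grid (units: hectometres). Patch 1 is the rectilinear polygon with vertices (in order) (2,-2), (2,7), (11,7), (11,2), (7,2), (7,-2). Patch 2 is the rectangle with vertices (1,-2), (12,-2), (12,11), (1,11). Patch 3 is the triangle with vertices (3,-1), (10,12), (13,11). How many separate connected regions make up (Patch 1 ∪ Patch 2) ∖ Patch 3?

(Patch 1 ∪ Patch 2) ∖ Patch 3 is a single connected region.

1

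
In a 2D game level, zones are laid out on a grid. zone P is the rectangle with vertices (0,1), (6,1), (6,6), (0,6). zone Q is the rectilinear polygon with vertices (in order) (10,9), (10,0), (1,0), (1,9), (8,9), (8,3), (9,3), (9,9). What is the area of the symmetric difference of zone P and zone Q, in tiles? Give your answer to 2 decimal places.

|zone P| = 30, |zone Q| = 75, |zone P∩zone Q| = 25.
|zone P △ zone Q| = |zone P| + |zone Q| − 2·|zone P∩zone Q| = 30 + 75 − 50 = 55.00.

55.00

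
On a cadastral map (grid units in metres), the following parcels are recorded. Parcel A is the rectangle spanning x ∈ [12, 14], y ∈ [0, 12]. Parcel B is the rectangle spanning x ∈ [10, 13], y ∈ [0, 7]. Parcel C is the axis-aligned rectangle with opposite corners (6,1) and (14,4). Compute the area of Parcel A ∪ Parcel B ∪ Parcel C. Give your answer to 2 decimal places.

50.00

By inclusion–exclusion:
Individual areas: |Parcel A| = 24, |Parcel B| = 21, |Parcel C| = 24.
|Parcel A∩Parcel B|: x∈[12,13], y∈[0,7] → 1·7 = 7.
|Parcel A∩Parcel C|: x∈[12,14], y∈[1,4] → 2·3 = 6.
|Parcel B∩Parcel C|: x∈[10,13], y∈[1,4] → 3·3 = 9.
|Parcel A∩Parcel B∩Parcel C| = 3.
|Parcel A ∪ Parcel B ∪ Parcel C| = 69 − 22 + 3 = 50.00.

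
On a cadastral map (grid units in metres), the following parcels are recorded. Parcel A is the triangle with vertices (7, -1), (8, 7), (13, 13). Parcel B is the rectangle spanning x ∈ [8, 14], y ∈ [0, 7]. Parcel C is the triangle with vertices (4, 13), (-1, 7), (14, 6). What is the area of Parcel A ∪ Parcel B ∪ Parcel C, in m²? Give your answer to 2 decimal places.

By inclusion–exclusion:
Individual areas: |Parcel A| = 17, |Parcel B| = 42, |Parcel C| = 47.5.
|Parcel A∩Parcel B| = 6.881.
|Parcel A∩Parcel C| = 4.9384.
|Parcel B∩Parcel C| = 4.0857.
|Parcel A∩Parcel B∩Parcel C| = 1.5328.
|Parcel A ∪ Parcel B ∪ Parcel C| = 106.5 − 15.9051 + 1.5328 = 92.13.

92.13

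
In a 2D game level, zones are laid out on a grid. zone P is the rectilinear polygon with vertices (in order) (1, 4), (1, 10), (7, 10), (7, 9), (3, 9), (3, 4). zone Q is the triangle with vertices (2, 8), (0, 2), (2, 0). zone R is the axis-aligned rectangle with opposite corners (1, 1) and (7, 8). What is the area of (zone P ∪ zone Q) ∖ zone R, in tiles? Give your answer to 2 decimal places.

|zone P ∪ zone Q| = 21.5.
|(zone P ∪ zone Q) ∩ zone R| = 11.
|(zone P ∪ zone Q) ∖ zone R| = 21.5 − 11 = 10.50.

10.50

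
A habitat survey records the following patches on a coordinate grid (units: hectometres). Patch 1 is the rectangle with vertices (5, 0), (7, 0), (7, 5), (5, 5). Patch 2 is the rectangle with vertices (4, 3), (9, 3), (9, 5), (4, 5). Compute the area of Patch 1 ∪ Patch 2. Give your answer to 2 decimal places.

By inclusion–exclusion:
Individual areas: |Patch 1| = 10, |Patch 2| = 10.
|Patch 1∩Patch 2|: x∈[5,7], y∈[3,5] → 2·2 = 4.
|Patch 1 ∪ Patch 2| = 20 − 4 = 16.00.

16.00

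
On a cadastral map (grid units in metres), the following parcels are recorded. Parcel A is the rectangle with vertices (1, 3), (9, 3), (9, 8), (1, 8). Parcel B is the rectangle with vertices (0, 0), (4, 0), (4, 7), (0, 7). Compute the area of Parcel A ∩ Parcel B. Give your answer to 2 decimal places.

|Parcel A∩Parcel B|: x∈[1,4], y∈[3,7] → 3·4 = 12.

12.00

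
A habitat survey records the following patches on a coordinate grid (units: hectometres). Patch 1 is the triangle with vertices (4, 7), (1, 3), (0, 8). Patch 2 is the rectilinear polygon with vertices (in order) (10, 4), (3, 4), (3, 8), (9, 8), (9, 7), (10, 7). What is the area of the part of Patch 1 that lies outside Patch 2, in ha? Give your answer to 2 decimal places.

|Patch 1| = 9.5, |Patch 1∩Patch 2| = 0.7917.
|Patch 1 ∖ Patch 2| = |Patch 1| − |Patch 1∩Patch 2| = 9.5 − 0.7917 = 8.71.

8.71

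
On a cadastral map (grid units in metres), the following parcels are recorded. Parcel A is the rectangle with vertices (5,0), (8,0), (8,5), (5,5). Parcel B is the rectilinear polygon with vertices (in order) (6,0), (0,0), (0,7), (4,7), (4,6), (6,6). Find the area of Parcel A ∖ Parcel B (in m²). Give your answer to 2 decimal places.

10.00

|Parcel A| = 15, |Parcel A∩Parcel B| = 5.
|Parcel A ∖ Parcel B| = |Parcel A| − |Parcel A∩Parcel B| = 15 − 5 = 10.00.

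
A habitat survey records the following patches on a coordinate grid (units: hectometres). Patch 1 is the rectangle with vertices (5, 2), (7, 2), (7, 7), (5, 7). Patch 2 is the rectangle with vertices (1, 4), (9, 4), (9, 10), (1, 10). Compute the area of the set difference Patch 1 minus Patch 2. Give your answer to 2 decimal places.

4.00

|Patch 1∩Patch 2|: x∈[5,7], y∈[4,7] → 2·3 = 6.
|Patch 1| = 10.
|Patch 1 ∖ Patch 2| = |Patch 1| − |Patch 1∩Patch 2| = 10 − 6 = 4.00.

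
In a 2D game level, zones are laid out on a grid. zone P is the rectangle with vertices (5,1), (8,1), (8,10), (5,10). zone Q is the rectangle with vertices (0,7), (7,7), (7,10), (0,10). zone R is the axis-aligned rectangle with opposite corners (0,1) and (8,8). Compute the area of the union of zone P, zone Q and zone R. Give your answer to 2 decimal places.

72.00

By inclusion–exclusion:
Individual areas: |zone P| = 27, |zone Q| = 21, |zone R| = 56.
|zone P∩zone Q|: x∈[5,7], y∈[7,10] → 2·3 = 6.
|zone P∩zone R|: x∈[5,8], y∈[1,8] → 3·7 = 21.
|zone Q∩zone R|: x∈[0,7], y∈[7,8] → 7·1 = 7.
|zone P∩zone Q∩zone R| = 2.
|zone P ∪ zone Q ∪ zone R| = 104 − 34 + 2 = 72.00.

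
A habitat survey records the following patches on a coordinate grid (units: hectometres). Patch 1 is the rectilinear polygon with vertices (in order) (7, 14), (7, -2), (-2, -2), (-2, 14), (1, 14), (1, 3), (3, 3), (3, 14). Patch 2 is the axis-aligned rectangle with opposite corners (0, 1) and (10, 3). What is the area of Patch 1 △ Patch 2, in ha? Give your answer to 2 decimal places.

114.00

|Patch 1| = 122, |Patch 2| = 20, |Patch 1∩Patch 2| = 14.
|Patch 1 △ Patch 2| = |Patch 1| + |Patch 2| − 2·|Patch 1∩Patch 2| = 122 + 20 − 28 = 114.00.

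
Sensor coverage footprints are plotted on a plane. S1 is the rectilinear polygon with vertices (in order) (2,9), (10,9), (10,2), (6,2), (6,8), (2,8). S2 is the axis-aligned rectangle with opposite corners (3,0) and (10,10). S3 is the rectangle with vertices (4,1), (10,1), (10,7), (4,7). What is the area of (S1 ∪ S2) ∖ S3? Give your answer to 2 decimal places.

|S1 ∪ S2| = 71.
|(S1 ∪ S2) ∩ S3| = 36.
|(S1 ∪ S2) ∖ S3| = 71 − 36 = 35.00.

35.00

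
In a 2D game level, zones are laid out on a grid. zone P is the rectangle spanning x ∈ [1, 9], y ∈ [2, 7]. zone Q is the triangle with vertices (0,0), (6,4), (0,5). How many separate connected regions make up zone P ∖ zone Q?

1

zone P ∖ zone Q is a single connected region.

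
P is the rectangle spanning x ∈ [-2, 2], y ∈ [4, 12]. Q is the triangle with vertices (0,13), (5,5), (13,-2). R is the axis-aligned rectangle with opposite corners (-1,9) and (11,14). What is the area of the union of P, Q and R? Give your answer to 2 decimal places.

95.57

By inclusion–exclusion:
Individual areas: |P| = 32, |Q| = 14.5, |R| = 60.
|P∩Q| = 0.7715.
|P∩R|: x∈[-1,2], y∈[9,12] → 3·3 = 9.
|Q∩R| = 1.9333.
|P∩Q∩R| = 0.7715.
|P ∪ Q ∪ R| = 106.5 − 11.7048 + 0.7715 = 95.57.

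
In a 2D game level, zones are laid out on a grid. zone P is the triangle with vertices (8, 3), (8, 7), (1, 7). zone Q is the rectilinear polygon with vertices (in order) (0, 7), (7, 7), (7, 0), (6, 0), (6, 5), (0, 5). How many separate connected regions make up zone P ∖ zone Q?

zone P ∖ zone Q splits into 2 disjoint pieces (area 3.7143, area 0.6429).

2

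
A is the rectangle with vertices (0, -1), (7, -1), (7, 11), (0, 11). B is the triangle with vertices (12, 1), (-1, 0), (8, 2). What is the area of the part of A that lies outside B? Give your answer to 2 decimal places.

|A| = 84, |A∩B| = 4.5769.
|A ∖ B| = |A| − |A∩B| = 84 − 4.5769 = 79.42.

79.42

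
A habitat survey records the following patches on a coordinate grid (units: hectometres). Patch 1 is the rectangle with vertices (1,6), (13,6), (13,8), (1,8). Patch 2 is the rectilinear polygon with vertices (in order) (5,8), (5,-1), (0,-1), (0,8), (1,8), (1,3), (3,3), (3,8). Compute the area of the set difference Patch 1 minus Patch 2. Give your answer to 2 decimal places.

|Patch 1| = 24, |Patch 1∩Patch 2| = 4.
|Patch 1 ∖ Patch 2| = |Patch 1| − |Patch 1∩Patch 2| = 24 − 4 = 20.00.

20.00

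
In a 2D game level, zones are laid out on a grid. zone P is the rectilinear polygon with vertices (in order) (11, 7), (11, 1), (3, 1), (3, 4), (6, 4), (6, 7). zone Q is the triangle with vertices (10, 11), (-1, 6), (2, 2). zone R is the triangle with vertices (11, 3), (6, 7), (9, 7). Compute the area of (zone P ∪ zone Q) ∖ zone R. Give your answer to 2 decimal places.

|zone P ∪ zone Q| = 68.0486.
|(zone P ∪ zone Q) ∩ zone R| = 6.
|(zone P ∪ zone Q) ∖ zone R| = 68.0486 − 6 = 62.05.

62.05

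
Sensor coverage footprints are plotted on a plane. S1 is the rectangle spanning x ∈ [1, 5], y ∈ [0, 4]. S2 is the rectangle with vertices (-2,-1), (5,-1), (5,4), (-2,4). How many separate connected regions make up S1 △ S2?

S1 △ S2 is a single connected region.

1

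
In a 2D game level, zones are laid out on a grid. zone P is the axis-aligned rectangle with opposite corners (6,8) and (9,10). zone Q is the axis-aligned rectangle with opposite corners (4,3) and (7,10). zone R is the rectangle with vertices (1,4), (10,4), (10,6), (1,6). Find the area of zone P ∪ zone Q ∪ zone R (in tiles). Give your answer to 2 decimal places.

By inclusion–exclusion:
Individual areas: |zone P| = 6, |zone Q| = 21, |zone R| = 18.
|zone P∩zone Q|: x∈[6,7], y∈[8,10] → 1·2 = 2.
|zone P∩zone R| = 0 (no overlap).
|zone Q∩zone R|: x∈[4,7], y∈[4,6] → 3·2 = 6.
|zone P∩zone Q∩zone R| = 0.
|zone P ∪ zone Q ∪ zone R| = 45 − 8 + 0 = 37.00.

37.00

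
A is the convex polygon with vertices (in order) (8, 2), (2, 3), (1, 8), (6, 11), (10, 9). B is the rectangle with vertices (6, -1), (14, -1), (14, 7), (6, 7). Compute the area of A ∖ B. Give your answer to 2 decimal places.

42.76

|A| = 56, |A∩B| = 13.2381.
|A ∖ B| = |A| − |A∩B| = 56 − 13.2381 = 42.76.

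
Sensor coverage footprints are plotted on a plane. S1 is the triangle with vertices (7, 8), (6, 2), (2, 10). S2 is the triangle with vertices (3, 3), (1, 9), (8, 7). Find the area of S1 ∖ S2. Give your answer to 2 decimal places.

7.65

|S1| = 16, |S1∩S2| = 8.3469.
|S1 ∖ S2| = |S1| − |S1∩S2| = 16 − 8.3469 = 7.65.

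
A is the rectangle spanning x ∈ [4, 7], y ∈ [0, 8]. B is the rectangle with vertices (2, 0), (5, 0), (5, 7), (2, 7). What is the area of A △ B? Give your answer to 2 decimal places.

|A∩B|: x∈[4,5], y∈[0,7] → 1·7 = 7.
|A △ B| = |A| + |B| − 2·|A∩B| = 24 + 21 − 14 = 31.00.

31.00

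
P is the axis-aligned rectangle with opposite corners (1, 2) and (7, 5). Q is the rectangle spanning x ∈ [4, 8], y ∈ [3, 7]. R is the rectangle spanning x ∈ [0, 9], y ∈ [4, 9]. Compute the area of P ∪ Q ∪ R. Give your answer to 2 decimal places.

58.00

By inclusion–exclusion:
Individual areas: |P| = 18, |Q| = 16, |R| = 45.
|P∩Q|: x∈[4,7], y∈[3,5] → 3·2 = 6.
|P∩R|: x∈[1,7], y∈[4,5] → 6·1 = 6.
|Q∩R|: x∈[4,8], y∈[4,7] → 4·3 = 12.
|P∩Q∩R| = 3.
|P ∪ Q ∪ R| = 79 − 24 + 3 = 58.00.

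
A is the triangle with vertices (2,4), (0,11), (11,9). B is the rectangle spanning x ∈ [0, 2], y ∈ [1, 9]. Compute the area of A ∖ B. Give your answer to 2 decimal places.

|A| = 36.5, |A∩B| = 3.5714.
|A ∖ B| = |A| − |A∩B| = 36.5 − 3.5714 = 32.93.

32.93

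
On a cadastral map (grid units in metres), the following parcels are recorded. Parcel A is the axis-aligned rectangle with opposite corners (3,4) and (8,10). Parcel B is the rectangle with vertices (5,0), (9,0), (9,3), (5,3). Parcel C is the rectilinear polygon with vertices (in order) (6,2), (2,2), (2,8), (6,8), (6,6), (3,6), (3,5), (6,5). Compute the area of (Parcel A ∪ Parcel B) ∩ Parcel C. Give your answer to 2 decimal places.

|Parcel A ∪ Parcel B| = 42.
|(Parcel A ∪ Parcel B) ∩ Parcel C| = 10.00.

10.00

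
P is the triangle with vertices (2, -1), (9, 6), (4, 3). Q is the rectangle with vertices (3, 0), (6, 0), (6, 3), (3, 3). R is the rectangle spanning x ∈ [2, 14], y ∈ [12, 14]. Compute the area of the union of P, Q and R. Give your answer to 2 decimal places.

By inclusion–exclusion:
Individual areas: |P| = 7, |Q| = 9, |R| = 24.
|P∩Q| = 3.5.
|P∩R| = 0.
|Q∩R| = 0 (no overlap).
|P∩Q∩R| = 0.
|P ∪ Q ∪ R| = 40 − 3.5 + 0 = 36.50.

36.50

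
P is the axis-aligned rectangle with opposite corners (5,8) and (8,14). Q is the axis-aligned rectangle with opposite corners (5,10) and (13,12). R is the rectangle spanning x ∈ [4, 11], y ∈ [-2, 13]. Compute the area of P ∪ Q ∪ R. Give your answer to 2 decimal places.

By inclusion–exclusion:
Individual areas: |P| = 18, |Q| = 16, |R| = 105.
|P∩Q|: x∈[5,8], y∈[10,12] → 3·2 = 6.
|P∩R|: x∈[5,8], y∈[8,13] → 3·5 = 15.
|Q∩R|: x∈[5,11], y∈[10,12] → 6·2 = 12.
|P∩Q∩R| = 6.
|P ∪ Q ∪ R| = 139 − 33 + 6 = 112.00.

112.00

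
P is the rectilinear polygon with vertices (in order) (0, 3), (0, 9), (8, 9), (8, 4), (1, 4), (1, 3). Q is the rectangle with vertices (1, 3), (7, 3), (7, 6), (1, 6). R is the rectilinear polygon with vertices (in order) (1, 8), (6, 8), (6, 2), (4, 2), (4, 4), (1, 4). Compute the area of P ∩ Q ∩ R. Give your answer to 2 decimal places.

10.00

The intersection is the polygon with vertices (1,6), (6,6), (6,4), (4,4), (1,4).
By the shoelace formula its area is 10.00.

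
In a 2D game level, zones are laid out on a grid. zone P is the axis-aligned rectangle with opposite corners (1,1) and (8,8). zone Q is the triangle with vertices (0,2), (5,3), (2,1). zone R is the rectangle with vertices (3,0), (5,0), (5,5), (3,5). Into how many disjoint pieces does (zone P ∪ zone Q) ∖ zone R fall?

(zone P ∪ zone Q) ∖ zone R is a single connected region.

1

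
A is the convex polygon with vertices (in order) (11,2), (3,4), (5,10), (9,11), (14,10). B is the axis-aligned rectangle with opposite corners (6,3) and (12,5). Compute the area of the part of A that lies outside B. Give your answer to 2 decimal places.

|A| = 66.5, |A∩B| = 11.3542.
|A ∖ B| = |A| − |A∩B| = 66.5 − 11.3542 = 55.15.

55.15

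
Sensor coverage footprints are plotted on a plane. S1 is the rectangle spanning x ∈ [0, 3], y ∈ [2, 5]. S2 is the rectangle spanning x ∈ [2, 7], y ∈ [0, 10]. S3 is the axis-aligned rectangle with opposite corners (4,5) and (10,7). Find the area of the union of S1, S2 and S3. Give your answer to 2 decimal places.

By inclusion–exclusion:
Individual areas: |S1| = 9, |S2| = 50, |S3| = 12.
|S1∩S2|: x∈[2,3], y∈[2,5] → 1·3 = 3.
|S1∩S3| = 0 (no overlap).
|S2∩S3|: x∈[4,7], y∈[5,7] → 3·2 = 6.
|S1∩S2∩S3| = 0.
|S1 ∪ S2 ∪ S3| = 71 − 9 + 0 = 62.00.

62.00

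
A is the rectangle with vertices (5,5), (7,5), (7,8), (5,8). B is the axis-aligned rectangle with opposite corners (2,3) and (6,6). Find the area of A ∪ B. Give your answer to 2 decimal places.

17.00

By inclusion–exclusion:
Individual areas: |A| = 6, |B| = 12.
|A∩B|: x∈[5,6], y∈[5,6] → 1·1 = 1.
|A ∪ B| = 18 − 1 = 17.00.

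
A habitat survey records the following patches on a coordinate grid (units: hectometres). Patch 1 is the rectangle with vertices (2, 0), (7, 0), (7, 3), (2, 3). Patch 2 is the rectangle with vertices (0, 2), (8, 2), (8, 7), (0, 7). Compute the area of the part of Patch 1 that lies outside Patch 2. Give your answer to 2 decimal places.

|Patch 1∩Patch 2|: x∈[2,7], y∈[2,3] → 5·1 = 5.
|Patch 1| = 15.
|Patch 1 ∖ Patch 2| = |Patch 1| − |Patch 1∩Patch 2| = 15 − 5 = 10.00.

10.00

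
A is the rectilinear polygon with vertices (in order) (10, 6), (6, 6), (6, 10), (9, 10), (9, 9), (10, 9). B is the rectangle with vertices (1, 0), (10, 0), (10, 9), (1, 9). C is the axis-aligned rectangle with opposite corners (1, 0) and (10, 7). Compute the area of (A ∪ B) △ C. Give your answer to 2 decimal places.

21.00

|A ∪ B| = 84.
|(A ∪ B) ∩ C| = 63.
|(A ∪ B) △ C| = 84 + 63 − 126 = 21.00.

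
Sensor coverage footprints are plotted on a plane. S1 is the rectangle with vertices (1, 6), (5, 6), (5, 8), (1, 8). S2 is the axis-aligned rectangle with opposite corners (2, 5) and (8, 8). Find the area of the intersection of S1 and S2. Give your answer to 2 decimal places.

6.00

|S1∩S2|: x∈[2,5], y∈[6,8] → 3·2 = 6.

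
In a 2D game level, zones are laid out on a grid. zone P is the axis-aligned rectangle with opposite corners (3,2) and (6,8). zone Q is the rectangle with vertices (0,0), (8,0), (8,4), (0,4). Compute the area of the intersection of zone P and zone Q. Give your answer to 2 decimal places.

|zone P∩zone Q|: x∈[3,6], y∈[2,4] → 3·2 = 6.

6.00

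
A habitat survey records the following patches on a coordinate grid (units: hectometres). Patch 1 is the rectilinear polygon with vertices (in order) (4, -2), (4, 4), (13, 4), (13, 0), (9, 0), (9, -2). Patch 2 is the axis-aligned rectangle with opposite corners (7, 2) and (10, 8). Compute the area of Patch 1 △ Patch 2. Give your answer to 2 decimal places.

52.00

|Patch 1| = 46, |Patch 2| = 18, |Patch 1∩Patch 2| = 6.
|Patch 1 △ Patch 2| = |Patch 1| + |Patch 2| − 2·|Patch 1∩Patch 2| = 46 + 18 − 12 = 52.00.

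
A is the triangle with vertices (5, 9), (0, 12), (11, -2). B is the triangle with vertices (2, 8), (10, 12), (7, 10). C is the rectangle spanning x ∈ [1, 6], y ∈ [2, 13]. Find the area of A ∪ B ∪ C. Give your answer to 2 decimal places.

By inclusion–exclusion:
Individual areas: |A| = 18.5, |B| = 2, |C| = 55.
|A∩B| = 0.3207.
|A∩C| = 11.1561.
|B∩C| = 0.8.
|A∩B∩C| = 0.3207.
|A ∪ B ∪ C| = 75.5 − 12.2767 + 0.3207 = 63.54.

63.54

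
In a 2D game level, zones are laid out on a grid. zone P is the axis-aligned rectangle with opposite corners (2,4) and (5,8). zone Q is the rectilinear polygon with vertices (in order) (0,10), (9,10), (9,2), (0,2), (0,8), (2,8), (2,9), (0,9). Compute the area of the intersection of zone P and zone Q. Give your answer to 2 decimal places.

12.00

The intersection is the polygon with vertices (5,8), (5,4), (2,4), (2,8).
By the shoelace formula its area is 12.00.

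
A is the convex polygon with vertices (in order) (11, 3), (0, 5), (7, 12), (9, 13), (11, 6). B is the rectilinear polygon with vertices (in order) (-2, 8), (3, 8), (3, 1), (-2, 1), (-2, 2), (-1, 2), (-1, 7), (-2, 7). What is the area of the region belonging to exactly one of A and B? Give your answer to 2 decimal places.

|A| = 59.5, |B| = 30, |A∩B| = 5.3182.
|A △ B| = |A| + |B| − 2·|A∩B| = 59.5 + 30 − 10.6364 = 78.86.

78.86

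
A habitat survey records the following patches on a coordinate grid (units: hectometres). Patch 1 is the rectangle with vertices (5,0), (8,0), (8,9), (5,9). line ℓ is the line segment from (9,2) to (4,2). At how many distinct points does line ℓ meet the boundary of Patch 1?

2

The segment meets the boundary at (5,2), (8,2).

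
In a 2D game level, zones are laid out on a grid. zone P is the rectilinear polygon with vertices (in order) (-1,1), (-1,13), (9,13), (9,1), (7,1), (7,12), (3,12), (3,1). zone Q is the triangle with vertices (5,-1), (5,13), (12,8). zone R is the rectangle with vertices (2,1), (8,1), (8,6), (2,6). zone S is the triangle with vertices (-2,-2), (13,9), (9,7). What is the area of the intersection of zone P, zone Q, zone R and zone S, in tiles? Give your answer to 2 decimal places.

0.79

The intersection is the polygon with vertices (7,5.364), (7.778,6), (8,6), (8,5.333), (7,4.6).
By the shoelace formula its area is 0.79.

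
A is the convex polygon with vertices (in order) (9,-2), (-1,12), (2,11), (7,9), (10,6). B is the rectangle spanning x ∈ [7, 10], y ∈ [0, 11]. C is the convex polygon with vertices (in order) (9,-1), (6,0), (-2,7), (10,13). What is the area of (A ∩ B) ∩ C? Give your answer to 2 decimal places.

The region (A ∩ B) ∩ C is the polygon with vertices (7,9), (9.533,6.467), (9.071,0), (7.571,0), (7,0.8).
By the shoelace formula its area is 17.87.

17.87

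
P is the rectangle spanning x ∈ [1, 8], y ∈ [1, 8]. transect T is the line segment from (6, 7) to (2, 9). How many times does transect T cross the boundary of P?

1

The segment meets the boundary at (4,8).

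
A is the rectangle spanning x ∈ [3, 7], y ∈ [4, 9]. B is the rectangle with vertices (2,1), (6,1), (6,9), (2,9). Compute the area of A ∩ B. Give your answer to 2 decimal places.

|A∩B|: x∈[3,6], y∈[4,9] → 3·5 = 15.

15.00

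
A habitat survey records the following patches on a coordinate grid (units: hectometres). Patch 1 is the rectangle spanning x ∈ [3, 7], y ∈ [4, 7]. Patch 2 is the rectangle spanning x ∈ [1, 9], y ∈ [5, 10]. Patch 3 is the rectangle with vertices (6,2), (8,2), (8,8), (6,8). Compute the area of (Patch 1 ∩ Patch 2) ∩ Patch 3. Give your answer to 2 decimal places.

The region (Patch 1 ∩ Patch 2) ∩ Patch 3 is the polygon with vertices (7,7), (7,5), (6,5), (6,7).
By the shoelace formula its area is 2.00.

2.00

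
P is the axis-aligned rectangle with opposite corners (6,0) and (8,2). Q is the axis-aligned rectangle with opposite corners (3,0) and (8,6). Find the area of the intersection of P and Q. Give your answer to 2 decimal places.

|P∩Q|: x∈[6,8], y∈[0,2] → 2·2 = 4.

4.00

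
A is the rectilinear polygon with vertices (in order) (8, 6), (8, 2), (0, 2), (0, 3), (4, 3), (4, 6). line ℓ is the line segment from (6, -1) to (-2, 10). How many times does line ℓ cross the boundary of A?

The segment meets the boundary at (3.091,3), (3.818,2).

2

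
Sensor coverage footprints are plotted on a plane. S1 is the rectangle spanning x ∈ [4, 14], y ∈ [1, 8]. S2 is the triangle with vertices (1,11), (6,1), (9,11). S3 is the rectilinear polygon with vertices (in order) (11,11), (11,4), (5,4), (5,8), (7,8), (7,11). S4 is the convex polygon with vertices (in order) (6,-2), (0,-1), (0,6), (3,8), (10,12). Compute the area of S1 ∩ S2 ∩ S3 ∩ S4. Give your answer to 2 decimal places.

10.00

The intersection is the polygon with vertices (8.1,8), (6.9,4), (5,4), (5,8), (7,8).
By the shoelace formula its area is 10.00.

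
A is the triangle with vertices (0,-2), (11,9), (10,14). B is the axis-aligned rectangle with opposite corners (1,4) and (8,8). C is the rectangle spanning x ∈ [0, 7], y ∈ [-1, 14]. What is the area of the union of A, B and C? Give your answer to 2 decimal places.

124.99

By inclusion–exclusion:
Individual areas: |A| = 33, |B| = 28, |C| = 105.
|A∩B| = 10.
|A∩C| = 14.5125.
|B∩C|: x∈[1,7], y∈[4,8] → 6·4 = 24.
|A∩B∩C| = 7.5.
|A ∪ B ∪ C| = 166 − 48.5125 + 7.5 = 124.99.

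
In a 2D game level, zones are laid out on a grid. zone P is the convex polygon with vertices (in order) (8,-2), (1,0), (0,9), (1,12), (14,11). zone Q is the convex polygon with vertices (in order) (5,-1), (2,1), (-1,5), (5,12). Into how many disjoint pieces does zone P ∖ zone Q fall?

zone P ∖ zone Q splits into 2 disjoint pieces (area 84.1371, area 12.1112).

2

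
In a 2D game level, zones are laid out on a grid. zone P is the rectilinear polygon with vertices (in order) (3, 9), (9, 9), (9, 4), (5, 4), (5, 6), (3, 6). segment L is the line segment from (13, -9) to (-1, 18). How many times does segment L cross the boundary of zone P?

2

The segment meets the boundary at (3.667,9), (6.259,4).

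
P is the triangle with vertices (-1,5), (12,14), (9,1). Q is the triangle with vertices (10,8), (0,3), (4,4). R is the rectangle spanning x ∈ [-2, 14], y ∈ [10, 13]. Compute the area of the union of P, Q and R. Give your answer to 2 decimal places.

By inclusion–exclusion:
Individual areas: |P| = 71, |Q| = 5, |R| = 48.
|P∩Q| = 4.453.
|P∩R| = 9.1026.
|Q∩R| = 0.
|P∩Q∩R| = 0.
|P ∪ Q ∪ R| = 124 − 13.5556 + 0 = 110.44.

110.44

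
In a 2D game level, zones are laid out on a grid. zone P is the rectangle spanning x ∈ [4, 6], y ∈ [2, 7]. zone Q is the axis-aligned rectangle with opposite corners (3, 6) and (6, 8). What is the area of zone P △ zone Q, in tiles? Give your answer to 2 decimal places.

12.00

|zone P∩zone Q|: x∈[4,6], y∈[6,7] → 2·1 = 2.
|zone P △ zone Q| = |zone P| + |zone Q| − 2·|zone P∩zone Q| = 10 + 6 − 4 = 12.00.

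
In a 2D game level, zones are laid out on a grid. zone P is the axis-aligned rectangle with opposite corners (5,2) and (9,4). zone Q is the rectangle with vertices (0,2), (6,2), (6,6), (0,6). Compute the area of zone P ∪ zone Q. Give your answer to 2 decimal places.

30.00

By inclusion–exclusion:
Individual areas: |zone P| = 8, |zone Q| = 24.
|zone P∩zone Q|: x∈[5,6], y∈[2,4] → 1·2 = 2.
|zone P ∪ zone Q| = 32 − 2 = 30.00.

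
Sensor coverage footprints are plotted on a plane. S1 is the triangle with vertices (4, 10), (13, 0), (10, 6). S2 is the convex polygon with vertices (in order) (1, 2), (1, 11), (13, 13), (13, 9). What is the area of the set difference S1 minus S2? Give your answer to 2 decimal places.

7.90

|S1| = 12, |S1∩S2| = 4.0984.
|S1 ∖ S2| = |S1| − |S1∩S2| = 12 − 4.0984 = 7.90.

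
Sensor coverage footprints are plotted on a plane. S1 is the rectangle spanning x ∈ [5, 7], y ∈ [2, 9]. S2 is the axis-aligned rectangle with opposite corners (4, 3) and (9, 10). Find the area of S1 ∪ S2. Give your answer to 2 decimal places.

By inclusion–exclusion:
Individual areas: |S1| = 14, |S2| = 35.
|S1∩S2|: x∈[5,7], y∈[3,9] → 2·6 = 12.
|S1 ∪ S2| = 49 − 12 = 37.00.

37.00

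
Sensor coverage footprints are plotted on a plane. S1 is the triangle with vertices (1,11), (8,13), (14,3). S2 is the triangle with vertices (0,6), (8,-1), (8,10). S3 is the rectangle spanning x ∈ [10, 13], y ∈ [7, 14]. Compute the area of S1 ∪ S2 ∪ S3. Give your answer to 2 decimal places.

98.96

By inclusion–exclusion:
Individual areas: |S1| = 41, |S2| = 44, |S3| = 21.
|S1∩S2| = 4.9045.
|S1∩S3| = 2.1333.
|S2∩S3| = 0.
|S1∩S2∩S3| = 0.
|S1 ∪ S2 ∪ S3| = 106 − 7.0378 + 0 = 98.96.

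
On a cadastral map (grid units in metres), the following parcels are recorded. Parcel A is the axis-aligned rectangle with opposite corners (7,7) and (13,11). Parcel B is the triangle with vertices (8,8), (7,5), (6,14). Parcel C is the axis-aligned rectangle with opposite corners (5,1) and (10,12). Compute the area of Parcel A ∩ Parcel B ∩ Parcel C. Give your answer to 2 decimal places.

2.33

The intersection is the polygon with vertices (7,11), (8,8), (7.667,7), (7,7).
By the shoelace formula its area is 2.33.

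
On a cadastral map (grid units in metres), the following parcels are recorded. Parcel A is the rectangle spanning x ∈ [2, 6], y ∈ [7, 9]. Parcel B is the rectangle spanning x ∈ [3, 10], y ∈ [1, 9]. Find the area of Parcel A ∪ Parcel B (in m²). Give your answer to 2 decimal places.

By inclusion–exclusion:
Individual areas: |Parcel A| = 8, |Parcel B| = 56.
|Parcel A∩Parcel B|: x∈[3,6], y∈[7,9] → 3·2 = 6.
|Parcel A ∪ Parcel B| = 64 − 6 = 58.00.

58.00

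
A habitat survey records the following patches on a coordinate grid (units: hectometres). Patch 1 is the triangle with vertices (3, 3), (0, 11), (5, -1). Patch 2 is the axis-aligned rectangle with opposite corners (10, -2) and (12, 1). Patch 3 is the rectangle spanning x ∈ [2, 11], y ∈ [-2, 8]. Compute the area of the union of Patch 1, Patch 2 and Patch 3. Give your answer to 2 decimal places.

93.53

By inclusion–exclusion:
Individual areas: |Patch 1| = 2, |Patch 2| = 6, |Patch 3| = 90.
|Patch 1∩Patch 2| = 0.
|Patch 1∩Patch 3| = 1.4667.
|Patch 2∩Patch 3|: x∈[10,11], y∈[-2,1] → 1·3 = 3.
|Patch 1∩Patch 2∩Patch 3| = 0.
|Patch 1 ∪ Patch 2 ∪ Patch 3| = 98 − 4.4667 + 0 = 93.53.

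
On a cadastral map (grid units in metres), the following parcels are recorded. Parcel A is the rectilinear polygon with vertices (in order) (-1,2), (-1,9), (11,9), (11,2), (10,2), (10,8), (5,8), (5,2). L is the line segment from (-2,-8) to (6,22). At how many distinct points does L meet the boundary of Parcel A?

The segment meets the boundary at (2.533,9), (0.667,2).

2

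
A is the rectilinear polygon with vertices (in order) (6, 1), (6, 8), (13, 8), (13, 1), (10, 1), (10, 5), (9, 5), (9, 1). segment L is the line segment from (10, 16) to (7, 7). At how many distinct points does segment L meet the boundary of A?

1

The segment meets the boundary at (7.333,8).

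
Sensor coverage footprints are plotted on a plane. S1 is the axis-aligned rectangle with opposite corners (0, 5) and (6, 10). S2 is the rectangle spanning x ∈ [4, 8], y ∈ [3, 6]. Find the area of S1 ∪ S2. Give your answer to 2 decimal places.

40.00

By inclusion–exclusion:
Individual areas: |S1| = 30, |S2| = 12.
|S1∩S2|: x∈[4,6], y∈[5,6] → 2·1 = 2.
|S1 ∪ S2| = 42 − 2 = 40.00.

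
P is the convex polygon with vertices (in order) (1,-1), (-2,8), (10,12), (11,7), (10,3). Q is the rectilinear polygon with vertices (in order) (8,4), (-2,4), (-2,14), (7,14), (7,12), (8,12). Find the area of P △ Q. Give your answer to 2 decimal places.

95.00

|P| = 105, |Q| = 98, |P∩Q| = 54.
|P △ Q| = |P| + |Q| − 2·|P∩Q| = 105 + 98 − 108 = 95.00.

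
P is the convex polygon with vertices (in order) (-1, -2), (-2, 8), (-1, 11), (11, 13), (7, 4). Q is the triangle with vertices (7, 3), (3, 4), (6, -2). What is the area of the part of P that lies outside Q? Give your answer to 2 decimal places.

105.64

|P| = 108.5, |P∩Q| = 2.8636.
|P ∖ Q| = |P| − |P∩Q| = 108.5 − 2.8636 = 105.64.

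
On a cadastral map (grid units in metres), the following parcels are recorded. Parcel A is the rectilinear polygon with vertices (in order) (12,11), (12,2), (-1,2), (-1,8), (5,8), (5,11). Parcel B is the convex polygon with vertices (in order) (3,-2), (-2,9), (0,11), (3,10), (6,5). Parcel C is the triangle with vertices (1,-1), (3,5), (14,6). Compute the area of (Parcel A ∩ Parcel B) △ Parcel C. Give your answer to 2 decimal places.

46.22

|Parcel A ∩ Parcel B| = 32.1351.
|(Parcel A ∩ Parcel B) ∩ Parcel C| = 8.9594.
|(Parcel A ∩ Parcel B) △ Parcel C| = 32.1351 + 32 − 17.9187 = 46.22.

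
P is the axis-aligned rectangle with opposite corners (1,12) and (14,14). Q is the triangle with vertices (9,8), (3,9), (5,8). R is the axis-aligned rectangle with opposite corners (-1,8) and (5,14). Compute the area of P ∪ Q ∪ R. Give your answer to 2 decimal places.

55.33

By inclusion–exclusion:
Individual areas: |P| = 26, |Q| = 2, |R| = 36.
|P∩Q| = 0.
|P∩R|: x∈[1,5], y∈[12,14] → 4·2 = 8.
|Q∩R| = 0.6667.
|P∩Q∩R| = 0.
|P ∪ Q ∪ R| = 64 − 8.6667 + 0 = 55.33.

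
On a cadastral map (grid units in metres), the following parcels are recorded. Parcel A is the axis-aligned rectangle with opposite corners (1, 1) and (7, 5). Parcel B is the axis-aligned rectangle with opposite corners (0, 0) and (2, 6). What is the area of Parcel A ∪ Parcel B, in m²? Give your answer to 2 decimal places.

By inclusion–exclusion:
Individual areas: |Parcel A| = 24, |Parcel B| = 12.
|Parcel A∩Parcel B|: x∈[1,2], y∈[1,5] → 1·4 = 4.
|Parcel A ∪ Parcel B| = 36 − 4 = 32.00.

32.00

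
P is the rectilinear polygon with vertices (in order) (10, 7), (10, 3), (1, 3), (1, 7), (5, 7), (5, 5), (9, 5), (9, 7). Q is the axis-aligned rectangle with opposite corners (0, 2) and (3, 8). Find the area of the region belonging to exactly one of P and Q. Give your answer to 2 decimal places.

|P| = 28, |Q| = 18, |P∩Q| = 8.
|P △ Q| = |P| + |Q| − 2·|P∩Q| = 28 + 18 − 16 = 30.00.

30.00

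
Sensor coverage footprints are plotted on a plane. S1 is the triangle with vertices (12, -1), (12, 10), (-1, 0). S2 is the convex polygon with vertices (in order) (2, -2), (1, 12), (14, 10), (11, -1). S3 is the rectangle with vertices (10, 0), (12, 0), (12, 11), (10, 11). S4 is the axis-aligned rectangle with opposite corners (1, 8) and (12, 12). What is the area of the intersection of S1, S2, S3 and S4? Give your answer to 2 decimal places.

2.46

The intersection is the polygon with vertices (10,8.461), (12,10), (12,8), (10,8).
By the shoelace formula its area is 2.46.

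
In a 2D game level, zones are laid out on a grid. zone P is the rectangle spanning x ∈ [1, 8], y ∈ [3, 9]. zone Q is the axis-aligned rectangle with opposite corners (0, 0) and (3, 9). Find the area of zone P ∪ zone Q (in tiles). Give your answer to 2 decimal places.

57.00

By inclusion–exclusion:
Individual areas: |zone P| = 42, |zone Q| = 27.
|zone P∩zone Q|: x∈[1,3], y∈[3,9] → 2·6 = 12.
|zone P ∪ zone Q| = 69 − 12 = 57.00.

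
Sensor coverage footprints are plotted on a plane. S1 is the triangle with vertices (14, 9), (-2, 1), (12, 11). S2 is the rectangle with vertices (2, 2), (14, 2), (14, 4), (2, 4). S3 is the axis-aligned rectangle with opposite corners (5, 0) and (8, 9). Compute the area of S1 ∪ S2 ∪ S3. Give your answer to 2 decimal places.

By inclusion–exclusion:
Individual areas: |S1| = 24, |S2| = 24, |S3| = 27.
|S1∩S2| = 0.9857.
|S1∩S3| = 5.4643.
|S2∩S3|: x∈[5,8], y∈[2,4] → 3·2 = 6.
|S1∩S2∩S3| = 0.
|S1 ∪ S2 ∪ S3| = 75 − 12.45 + 0 = 62.55.

62.55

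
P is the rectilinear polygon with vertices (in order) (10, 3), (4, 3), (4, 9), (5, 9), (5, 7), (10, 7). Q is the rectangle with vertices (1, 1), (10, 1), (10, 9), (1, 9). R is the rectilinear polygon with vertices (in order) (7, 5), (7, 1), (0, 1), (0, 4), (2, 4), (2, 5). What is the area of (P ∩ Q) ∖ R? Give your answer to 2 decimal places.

20.00

|P ∩ Q| = 26.
|(P ∩ Q) ∩ R| = 6.
|(P ∩ Q) ∖ R| = 26 − 6 = 20.00.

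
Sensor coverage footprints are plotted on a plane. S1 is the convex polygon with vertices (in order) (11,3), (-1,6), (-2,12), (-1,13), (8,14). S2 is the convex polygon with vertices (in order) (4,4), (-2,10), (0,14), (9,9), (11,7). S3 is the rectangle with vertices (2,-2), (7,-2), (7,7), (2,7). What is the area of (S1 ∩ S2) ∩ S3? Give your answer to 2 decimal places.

The region (S1 ∩ S2) ∩ S3 is the polygon with vertices (2,6), (2,7), (7,7), (7,5.286), (5.105,4.474), (3,5).
By the shoelace formula its area is 10.28.

10.28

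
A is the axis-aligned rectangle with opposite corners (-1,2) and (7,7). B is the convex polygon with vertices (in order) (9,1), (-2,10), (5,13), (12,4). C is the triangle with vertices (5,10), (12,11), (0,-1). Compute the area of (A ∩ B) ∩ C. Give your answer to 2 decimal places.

The region (A ∩ B) ∩ C is the polygon with vertices (7,6), (5.15,4.15), (3.102,5.825), (3.636,7), (7,7).
By the shoelace formula its area is 7.37.

7.37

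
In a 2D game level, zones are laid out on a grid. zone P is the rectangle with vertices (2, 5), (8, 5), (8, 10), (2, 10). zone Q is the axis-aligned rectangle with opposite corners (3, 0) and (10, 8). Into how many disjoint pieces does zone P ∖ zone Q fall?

1

zone P ∖ zone Q is a single connected region.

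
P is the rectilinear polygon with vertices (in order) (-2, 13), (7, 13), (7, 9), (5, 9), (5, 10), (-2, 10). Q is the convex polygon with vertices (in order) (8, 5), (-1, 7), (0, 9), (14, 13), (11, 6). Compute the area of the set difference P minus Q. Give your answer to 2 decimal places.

25.25

|P| = 29, |P∩Q| = 3.75.
|P ∖ Q| = |P| − |P∩Q| = 29 − 3.75 = 25.25.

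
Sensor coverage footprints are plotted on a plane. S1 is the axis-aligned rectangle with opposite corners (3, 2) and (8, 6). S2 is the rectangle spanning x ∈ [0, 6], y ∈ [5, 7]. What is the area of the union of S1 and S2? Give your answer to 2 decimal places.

29.00

By inclusion–exclusion:
Individual areas: |S1| = 20, |S2| = 12.
|S1∩S2|: x∈[3,6], y∈[5,6] → 3·1 = 3.
|S1 ∪ S2| = 32 − 3 = 29.00.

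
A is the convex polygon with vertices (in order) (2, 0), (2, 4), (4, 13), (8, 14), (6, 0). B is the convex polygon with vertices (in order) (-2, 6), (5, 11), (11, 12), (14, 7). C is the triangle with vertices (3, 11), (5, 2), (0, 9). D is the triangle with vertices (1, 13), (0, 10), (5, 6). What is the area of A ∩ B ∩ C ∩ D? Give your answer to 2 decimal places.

1.15

The intersection is the polygon with vertices (3.16,9.22), (3.546,8.546), (3.919,6.865), (2.83,7.736).
By the shoelace formula its area is 1.15.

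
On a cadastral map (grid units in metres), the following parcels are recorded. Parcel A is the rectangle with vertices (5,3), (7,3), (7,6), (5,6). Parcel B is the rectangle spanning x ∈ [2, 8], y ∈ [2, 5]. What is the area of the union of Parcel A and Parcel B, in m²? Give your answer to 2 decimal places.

By inclusion–exclusion:
Individual areas: |Parcel A| = 6, |Parcel B| = 18.
|Parcel A∩Parcel B|: x∈[5,7], y∈[3,5] → 2·2 = 4.
|Parcel A ∪ Parcel B| = 24 − 4 = 20.00.

20.00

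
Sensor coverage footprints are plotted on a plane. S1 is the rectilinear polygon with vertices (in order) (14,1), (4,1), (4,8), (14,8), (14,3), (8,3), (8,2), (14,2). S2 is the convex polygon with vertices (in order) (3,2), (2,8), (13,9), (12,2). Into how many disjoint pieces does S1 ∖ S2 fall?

S1 ∖ S2 splits into 2 disjoint pieces (area 10, area 7.5).

2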